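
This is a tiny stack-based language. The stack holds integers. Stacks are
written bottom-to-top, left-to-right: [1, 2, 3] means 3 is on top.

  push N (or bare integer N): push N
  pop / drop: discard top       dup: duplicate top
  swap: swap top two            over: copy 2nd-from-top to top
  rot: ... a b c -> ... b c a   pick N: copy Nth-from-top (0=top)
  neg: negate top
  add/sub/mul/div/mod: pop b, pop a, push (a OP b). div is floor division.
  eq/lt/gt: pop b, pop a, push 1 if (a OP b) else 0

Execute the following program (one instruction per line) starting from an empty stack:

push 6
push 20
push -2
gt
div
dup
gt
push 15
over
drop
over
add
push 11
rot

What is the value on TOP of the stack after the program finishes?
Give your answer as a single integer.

Answer: 0

Derivation:
After 'push 6': [6]
After 'push 20': [6, 20]
After 'push -2': [6, 20, -2]
After 'gt': [6, 1]
After 'div': [6]
After 'dup': [6, 6]
After 'gt': [0]
After 'push 15': [0, 15]
After 'over': [0, 15, 0]
After 'drop': [0, 15]
After 'over': [0, 15, 0]
After 'add': [0, 15]
After 'push 11': [0, 15, 11]
After 'rot': [15, 11, 0]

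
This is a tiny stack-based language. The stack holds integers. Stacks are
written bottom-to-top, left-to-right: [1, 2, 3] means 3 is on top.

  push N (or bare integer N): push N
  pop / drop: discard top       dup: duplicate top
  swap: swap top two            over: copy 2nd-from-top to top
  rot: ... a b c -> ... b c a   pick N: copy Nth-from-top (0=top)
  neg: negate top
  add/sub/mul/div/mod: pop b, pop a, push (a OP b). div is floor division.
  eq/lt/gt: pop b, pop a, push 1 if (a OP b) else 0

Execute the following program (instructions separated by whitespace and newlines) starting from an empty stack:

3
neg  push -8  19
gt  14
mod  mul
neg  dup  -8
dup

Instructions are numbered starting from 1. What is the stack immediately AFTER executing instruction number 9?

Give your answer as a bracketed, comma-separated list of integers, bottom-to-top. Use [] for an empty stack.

Step 1 ('3'): [3]
Step 2 ('neg'): [-3]
Step 3 ('push -8'): [-3, -8]
Step 4 ('19'): [-3, -8, 19]
Step 5 ('gt'): [-3, 0]
Step 6 ('14'): [-3, 0, 14]
Step 7 ('mod'): [-3, 0]
Step 8 ('mul'): [0]
Step 9 ('neg'): [0]

Answer: [0]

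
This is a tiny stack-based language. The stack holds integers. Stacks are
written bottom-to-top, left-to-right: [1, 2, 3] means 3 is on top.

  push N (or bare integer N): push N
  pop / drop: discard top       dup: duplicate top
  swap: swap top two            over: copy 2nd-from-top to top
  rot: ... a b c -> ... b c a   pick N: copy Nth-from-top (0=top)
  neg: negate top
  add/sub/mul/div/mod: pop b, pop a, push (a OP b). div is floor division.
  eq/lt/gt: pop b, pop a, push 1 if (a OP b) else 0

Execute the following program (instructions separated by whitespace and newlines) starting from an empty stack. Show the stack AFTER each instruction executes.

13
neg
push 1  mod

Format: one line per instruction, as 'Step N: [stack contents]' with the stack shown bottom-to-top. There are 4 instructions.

Step 1: [13]
Step 2: [-13]
Step 3: [-13, 1]
Step 4: [0]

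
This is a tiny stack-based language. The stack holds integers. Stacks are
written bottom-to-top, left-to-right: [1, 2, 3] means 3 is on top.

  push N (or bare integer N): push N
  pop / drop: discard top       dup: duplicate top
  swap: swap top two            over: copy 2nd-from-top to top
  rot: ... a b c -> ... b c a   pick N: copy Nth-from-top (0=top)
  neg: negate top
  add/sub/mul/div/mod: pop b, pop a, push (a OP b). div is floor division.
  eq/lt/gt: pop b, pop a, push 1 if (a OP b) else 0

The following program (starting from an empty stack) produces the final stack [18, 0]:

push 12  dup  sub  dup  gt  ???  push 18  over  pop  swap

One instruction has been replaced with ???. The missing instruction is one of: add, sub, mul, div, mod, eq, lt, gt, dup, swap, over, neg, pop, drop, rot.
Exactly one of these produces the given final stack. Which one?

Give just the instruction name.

Stack before ???: [0]
Stack after ???:  [0]
The instruction that transforms [0] -> [0] is: neg

Answer: neg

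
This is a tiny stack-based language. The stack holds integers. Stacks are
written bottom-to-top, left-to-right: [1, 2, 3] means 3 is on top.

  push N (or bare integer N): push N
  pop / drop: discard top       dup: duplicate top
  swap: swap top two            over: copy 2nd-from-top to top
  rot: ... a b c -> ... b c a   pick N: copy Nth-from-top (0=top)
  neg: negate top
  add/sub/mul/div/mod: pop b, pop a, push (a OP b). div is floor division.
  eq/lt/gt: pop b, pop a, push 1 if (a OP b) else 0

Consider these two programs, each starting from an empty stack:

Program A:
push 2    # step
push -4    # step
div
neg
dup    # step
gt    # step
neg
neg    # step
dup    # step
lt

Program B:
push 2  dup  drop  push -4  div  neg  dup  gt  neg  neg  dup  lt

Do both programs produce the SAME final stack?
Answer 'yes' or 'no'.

Answer: yes

Derivation:
Program A trace:
  After 'push 2': [2]
  After 'push -4': [2, -4]
  After 'div': [-1]
  After 'neg': [1]
  After 'dup': [1, 1]
  After 'gt': [0]
  After 'neg': [0]
  After 'neg': [0]
  After 'dup': [0, 0]
  After 'lt': [0]
Program A final stack: [0]

Program B trace:
  After 'push 2': [2]
  After 'dup': [2, 2]
  After 'drop': [2]
  After 'push -4': [2, -4]
  After 'div': [-1]
  After 'neg': [1]
  After 'dup': [1, 1]
  After 'gt': [0]
  After 'neg': [0]
  After 'neg': [0]
  After 'dup': [0, 0]
  After 'lt': [0]
Program B final stack: [0]
Same: yes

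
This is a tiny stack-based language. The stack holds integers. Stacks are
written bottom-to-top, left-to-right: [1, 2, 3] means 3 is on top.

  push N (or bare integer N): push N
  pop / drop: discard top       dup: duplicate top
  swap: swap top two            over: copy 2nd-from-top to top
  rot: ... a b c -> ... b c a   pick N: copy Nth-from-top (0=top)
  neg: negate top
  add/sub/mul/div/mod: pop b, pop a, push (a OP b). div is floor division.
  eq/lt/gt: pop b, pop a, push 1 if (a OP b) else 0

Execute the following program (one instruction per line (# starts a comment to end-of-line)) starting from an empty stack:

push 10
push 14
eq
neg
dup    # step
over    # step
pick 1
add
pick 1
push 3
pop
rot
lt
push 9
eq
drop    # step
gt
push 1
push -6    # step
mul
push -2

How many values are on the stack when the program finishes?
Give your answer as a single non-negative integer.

After 'push 10': stack = [10] (depth 1)
After 'push 14': stack = [10, 14] (depth 2)
After 'eq': stack = [0] (depth 1)
After 'neg': stack = [0] (depth 1)
After 'dup': stack = [0, 0] (depth 2)
After 'over': stack = [0, 0, 0] (depth 3)
After 'pick 1': stack = [0, 0, 0, 0] (depth 4)
After 'add': stack = [0, 0, 0] (depth 3)
After 'pick 1': stack = [0, 0, 0, 0] (depth 4)
After 'push 3': stack = [0, 0, 0, 0, 3] (depth 5)
  ...
After 'rot': stack = [0, 0, 0, 0] (depth 4)
After 'lt': stack = [0, 0, 0] (depth 3)
After 'push 9': stack = [0, 0, 0, 9] (depth 4)
After 'eq': stack = [0, 0, 0] (depth 3)
After 'drop': stack = [0, 0] (depth 2)
After 'gt': stack = [0] (depth 1)
After 'push 1': stack = [0, 1] (depth 2)
After 'push -6': stack = [0, 1, -6] (depth 3)
After 'mul': stack = [0, -6] (depth 2)
After 'push -2': stack = [0, -6, -2] (depth 3)

Answer: 3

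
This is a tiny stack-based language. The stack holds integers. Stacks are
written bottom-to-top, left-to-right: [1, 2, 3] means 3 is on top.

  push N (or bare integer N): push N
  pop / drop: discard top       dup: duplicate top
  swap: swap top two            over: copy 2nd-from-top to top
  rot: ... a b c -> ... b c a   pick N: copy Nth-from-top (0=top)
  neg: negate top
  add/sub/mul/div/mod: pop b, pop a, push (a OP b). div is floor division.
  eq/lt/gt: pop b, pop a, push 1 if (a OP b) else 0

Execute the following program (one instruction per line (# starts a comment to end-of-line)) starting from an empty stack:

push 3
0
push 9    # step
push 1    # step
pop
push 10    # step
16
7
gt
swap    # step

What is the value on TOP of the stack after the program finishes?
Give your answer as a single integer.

After 'push 3': [3]
After 'push 0': [3, 0]
After 'push 9': [3, 0, 9]
After 'push 1': [3, 0, 9, 1]
After 'pop': [3, 0, 9]
After 'push 10': [3, 0, 9, 10]
After 'push 16': [3, 0, 9, 10, 16]
After 'push 7': [3, 0, 9, 10, 16, 7]
After 'gt': [3, 0, 9, 10, 1]
After 'swap': [3, 0, 9, 1, 10]

Answer: 10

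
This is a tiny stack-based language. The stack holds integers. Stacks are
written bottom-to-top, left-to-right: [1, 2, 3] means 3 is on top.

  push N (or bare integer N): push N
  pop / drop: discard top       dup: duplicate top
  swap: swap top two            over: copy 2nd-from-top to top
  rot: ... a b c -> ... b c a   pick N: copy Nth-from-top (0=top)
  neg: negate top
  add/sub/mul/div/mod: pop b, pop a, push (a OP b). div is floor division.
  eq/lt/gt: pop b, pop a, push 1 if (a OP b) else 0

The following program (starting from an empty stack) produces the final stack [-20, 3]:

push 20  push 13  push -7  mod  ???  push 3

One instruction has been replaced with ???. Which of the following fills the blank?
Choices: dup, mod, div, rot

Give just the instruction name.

Stack before ???: [20, -1]
Stack after ???:  [-20]
Checking each choice:
  dup: produces [20, -1, -1, 3]
  mod: produces [0, 3]
  div: MATCH
  rot: stack underflow (need 3, have 2)


Answer: div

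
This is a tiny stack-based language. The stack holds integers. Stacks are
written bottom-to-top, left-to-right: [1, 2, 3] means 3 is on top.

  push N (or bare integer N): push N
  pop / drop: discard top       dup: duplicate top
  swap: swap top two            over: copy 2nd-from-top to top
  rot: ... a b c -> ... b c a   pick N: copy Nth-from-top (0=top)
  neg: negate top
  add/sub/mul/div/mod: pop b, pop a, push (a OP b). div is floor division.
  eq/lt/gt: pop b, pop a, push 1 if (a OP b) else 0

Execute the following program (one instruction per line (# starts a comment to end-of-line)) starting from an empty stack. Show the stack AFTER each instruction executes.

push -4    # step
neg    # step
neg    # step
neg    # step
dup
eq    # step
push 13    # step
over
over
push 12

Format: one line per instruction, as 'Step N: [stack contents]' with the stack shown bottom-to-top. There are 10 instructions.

Step 1: [-4]
Step 2: [4]
Step 3: [-4]
Step 4: [4]
Step 5: [4, 4]
Step 6: [1]
Step 7: [1, 13]
Step 8: [1, 13, 1]
Step 9: [1, 13, 1, 13]
Step 10: [1, 13, 1, 13, 12]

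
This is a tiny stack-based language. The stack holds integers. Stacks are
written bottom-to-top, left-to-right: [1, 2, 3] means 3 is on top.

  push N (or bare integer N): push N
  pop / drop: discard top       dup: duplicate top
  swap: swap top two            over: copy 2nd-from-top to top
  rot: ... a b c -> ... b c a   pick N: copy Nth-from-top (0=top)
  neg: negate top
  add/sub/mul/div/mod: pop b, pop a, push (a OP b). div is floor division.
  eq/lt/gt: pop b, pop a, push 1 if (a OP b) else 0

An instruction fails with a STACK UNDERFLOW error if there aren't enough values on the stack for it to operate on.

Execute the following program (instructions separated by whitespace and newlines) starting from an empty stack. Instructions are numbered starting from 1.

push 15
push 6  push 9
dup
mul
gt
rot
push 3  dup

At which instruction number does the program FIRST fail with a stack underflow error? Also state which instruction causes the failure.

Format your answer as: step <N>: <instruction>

Answer: step 7: rot

Derivation:
Step 1 ('push 15'): stack = [15], depth = 1
Step 2 ('push 6'): stack = [15, 6], depth = 2
Step 3 ('push 9'): stack = [15, 6, 9], depth = 3
Step 4 ('dup'): stack = [15, 6, 9, 9], depth = 4
Step 5 ('mul'): stack = [15, 6, 81], depth = 3
Step 6 ('gt'): stack = [15, 0], depth = 2
Step 7 ('rot'): needs 3 value(s) but depth is 2 — STACK UNDERFLOW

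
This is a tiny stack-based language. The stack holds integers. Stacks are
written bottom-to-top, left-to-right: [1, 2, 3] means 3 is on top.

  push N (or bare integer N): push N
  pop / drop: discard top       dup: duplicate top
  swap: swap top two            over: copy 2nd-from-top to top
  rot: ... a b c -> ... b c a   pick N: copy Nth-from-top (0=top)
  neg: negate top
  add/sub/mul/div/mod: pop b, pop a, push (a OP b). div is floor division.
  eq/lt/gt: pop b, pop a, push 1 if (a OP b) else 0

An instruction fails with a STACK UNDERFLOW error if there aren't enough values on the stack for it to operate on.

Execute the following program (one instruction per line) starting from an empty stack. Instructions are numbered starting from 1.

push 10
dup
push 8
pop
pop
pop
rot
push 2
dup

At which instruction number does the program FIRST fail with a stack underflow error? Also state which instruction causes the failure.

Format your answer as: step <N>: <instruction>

Step 1 ('push 10'): stack = [10], depth = 1
Step 2 ('dup'): stack = [10, 10], depth = 2
Step 3 ('push 8'): stack = [10, 10, 8], depth = 3
Step 4 ('pop'): stack = [10, 10], depth = 2
Step 5 ('pop'): stack = [10], depth = 1
Step 6 ('pop'): stack = [], depth = 0
Step 7 ('rot'): needs 3 value(s) but depth is 0 — STACK UNDERFLOW

Answer: step 7: rot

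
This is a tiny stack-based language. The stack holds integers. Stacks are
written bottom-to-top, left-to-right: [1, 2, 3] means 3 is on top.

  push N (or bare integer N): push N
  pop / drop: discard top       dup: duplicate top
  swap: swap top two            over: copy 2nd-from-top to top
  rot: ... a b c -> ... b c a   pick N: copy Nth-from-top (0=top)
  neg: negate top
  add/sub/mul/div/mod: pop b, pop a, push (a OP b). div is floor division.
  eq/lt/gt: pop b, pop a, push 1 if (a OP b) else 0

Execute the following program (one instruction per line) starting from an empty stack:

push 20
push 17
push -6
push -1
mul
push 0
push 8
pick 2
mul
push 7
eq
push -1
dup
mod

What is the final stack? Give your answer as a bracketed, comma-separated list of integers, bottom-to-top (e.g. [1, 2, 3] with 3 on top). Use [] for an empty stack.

After 'push 20': [20]
After 'push 17': [20, 17]
After 'push -6': [20, 17, -6]
After 'push -1': [20, 17, -6, -1]
After 'mul': [20, 17, 6]
After 'push 0': [20, 17, 6, 0]
After 'push 8': [20, 17, 6, 0, 8]
After 'pick 2': [20, 17, 6, 0, 8, 6]
After 'mul': [20, 17, 6, 0, 48]
After 'push 7': [20, 17, 6, 0, 48, 7]
After 'eq': [20, 17, 6, 0, 0]
After 'push -1': [20, 17, 6, 0, 0, -1]
After 'dup': [20, 17, 6, 0, 0, -1, -1]
After 'mod': [20, 17, 6, 0, 0, 0]

Answer: [20, 17, 6, 0, 0, 0]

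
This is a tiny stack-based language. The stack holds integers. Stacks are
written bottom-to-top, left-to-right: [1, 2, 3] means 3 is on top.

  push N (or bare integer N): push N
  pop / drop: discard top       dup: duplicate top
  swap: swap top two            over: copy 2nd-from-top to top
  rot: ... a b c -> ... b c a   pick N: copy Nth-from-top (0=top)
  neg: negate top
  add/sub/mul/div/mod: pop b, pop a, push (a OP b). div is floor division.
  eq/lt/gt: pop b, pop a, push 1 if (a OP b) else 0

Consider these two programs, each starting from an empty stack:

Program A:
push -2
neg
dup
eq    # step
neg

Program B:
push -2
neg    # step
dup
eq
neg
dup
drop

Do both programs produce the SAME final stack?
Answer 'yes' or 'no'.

Answer: yes

Derivation:
Program A trace:
  After 'push -2': [-2]
  After 'neg': [2]
  After 'dup': [2, 2]
  After 'eq': [1]
  After 'neg': [-1]
Program A final stack: [-1]

Program B trace:
  After 'push -2': [-2]
  After 'neg': [2]
  After 'dup': [2, 2]
  After 'eq': [1]
  After 'neg': [-1]
  After 'dup': [-1, -1]
  After 'drop': [-1]
Program B final stack: [-1]
Same: yes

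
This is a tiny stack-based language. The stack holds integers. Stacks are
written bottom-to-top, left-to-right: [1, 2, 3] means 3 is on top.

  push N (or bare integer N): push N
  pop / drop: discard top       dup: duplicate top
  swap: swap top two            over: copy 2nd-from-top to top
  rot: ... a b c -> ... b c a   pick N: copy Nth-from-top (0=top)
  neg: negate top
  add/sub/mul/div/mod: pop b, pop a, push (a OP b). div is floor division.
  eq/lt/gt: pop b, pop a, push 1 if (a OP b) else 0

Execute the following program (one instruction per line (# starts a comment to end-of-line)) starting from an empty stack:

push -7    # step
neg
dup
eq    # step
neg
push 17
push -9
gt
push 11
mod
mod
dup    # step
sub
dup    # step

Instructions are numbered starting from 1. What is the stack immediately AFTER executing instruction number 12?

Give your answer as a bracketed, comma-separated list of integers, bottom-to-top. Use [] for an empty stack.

Step 1 ('push -7'): [-7]
Step 2 ('neg'): [7]
Step 3 ('dup'): [7, 7]
Step 4 ('eq'): [1]
Step 5 ('neg'): [-1]
Step 6 ('push 17'): [-1, 17]
Step 7 ('push -9'): [-1, 17, -9]
Step 8 ('gt'): [-1, 1]
Step 9 ('push 11'): [-1, 1, 11]
Step 10 ('mod'): [-1, 1]
Step 11 ('mod'): [0]
Step 12 ('dup'): [0, 0]

Answer: [0, 0]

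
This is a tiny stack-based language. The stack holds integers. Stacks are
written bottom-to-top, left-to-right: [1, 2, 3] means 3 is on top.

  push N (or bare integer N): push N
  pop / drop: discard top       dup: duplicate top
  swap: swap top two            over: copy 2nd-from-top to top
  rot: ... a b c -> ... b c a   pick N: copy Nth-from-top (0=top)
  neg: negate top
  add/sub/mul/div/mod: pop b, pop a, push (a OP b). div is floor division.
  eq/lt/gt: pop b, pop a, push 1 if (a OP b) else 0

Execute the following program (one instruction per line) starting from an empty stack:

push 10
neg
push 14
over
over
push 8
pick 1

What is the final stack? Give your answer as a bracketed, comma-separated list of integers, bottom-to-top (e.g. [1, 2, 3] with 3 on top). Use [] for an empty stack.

After 'push 10': [10]
After 'neg': [-10]
After 'push 14': [-10, 14]
After 'over': [-10, 14, -10]
After 'over': [-10, 14, -10, 14]
After 'push 8': [-10, 14, -10, 14, 8]
After 'pick 1': [-10, 14, -10, 14, 8, 14]

Answer: [-10, 14, -10, 14, 8, 14]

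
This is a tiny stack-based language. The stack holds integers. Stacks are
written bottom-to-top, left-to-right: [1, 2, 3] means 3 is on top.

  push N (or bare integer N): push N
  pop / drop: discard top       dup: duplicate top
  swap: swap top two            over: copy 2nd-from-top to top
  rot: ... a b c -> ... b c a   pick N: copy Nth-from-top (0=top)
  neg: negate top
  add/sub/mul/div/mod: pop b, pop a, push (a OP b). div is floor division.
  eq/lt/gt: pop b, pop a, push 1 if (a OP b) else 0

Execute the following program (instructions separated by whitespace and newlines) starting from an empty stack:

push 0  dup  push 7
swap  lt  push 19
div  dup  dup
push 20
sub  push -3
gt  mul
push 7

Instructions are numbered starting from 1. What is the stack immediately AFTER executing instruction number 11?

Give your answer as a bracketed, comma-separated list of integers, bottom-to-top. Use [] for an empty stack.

Step 1 ('push 0'): [0]
Step 2 ('dup'): [0, 0]
Step 3 ('push 7'): [0, 0, 7]
Step 4 ('swap'): [0, 7, 0]
Step 5 ('lt'): [0, 0]
Step 6 ('push 19'): [0, 0, 19]
Step 7 ('div'): [0, 0]
Step 8 ('dup'): [0, 0, 0]
Step 9 ('dup'): [0, 0, 0, 0]
Step 10 ('push 20'): [0, 0, 0, 0, 20]
Step 11 ('sub'): [0, 0, 0, -20]

Answer: [0, 0, 0, -20]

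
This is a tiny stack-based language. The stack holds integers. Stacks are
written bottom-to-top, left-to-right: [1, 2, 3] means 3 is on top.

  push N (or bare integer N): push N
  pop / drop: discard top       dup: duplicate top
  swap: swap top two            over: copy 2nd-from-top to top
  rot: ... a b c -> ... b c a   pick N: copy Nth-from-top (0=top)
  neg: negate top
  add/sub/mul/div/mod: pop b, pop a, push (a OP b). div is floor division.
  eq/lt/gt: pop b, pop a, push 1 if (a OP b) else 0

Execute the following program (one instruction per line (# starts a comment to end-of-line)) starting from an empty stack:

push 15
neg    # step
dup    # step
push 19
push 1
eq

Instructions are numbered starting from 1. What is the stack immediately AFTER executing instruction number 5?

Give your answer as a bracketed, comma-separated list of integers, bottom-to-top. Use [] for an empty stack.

Answer: [-15, -15, 19, 1]

Derivation:
Step 1 ('push 15'): [15]
Step 2 ('neg'): [-15]
Step 3 ('dup'): [-15, -15]
Step 4 ('push 19'): [-15, -15, 19]
Step 5 ('push 1'): [-15, -15, 19, 1]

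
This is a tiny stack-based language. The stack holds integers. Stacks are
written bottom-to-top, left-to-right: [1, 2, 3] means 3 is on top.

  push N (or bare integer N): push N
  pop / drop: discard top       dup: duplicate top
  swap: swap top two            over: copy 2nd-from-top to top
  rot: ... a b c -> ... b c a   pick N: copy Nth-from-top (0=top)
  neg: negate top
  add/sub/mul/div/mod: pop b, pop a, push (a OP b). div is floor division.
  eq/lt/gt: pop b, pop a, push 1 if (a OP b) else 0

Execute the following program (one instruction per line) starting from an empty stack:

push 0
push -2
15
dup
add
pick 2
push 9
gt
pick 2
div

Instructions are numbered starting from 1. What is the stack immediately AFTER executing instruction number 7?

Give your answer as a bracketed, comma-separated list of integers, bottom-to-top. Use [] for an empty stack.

Answer: [0, -2, 30, 0, 9]

Derivation:
Step 1 ('push 0'): [0]
Step 2 ('push -2'): [0, -2]
Step 3 ('15'): [0, -2, 15]
Step 4 ('dup'): [0, -2, 15, 15]
Step 5 ('add'): [0, -2, 30]
Step 6 ('pick 2'): [0, -2, 30, 0]
Step 7 ('push 9'): [0, -2, 30, 0, 9]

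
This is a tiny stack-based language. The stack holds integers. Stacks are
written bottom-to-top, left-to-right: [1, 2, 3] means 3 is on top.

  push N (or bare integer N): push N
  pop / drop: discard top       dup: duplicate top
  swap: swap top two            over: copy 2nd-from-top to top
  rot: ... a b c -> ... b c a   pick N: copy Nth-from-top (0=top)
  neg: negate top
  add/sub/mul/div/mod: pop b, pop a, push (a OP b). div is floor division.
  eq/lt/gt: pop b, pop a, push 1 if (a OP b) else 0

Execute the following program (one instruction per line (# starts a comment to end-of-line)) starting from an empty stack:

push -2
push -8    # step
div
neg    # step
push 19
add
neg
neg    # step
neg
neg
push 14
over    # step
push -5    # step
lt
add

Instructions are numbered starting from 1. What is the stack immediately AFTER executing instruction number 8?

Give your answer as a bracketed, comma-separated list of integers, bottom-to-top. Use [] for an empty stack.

Answer: [19]

Derivation:
Step 1 ('push -2'): [-2]
Step 2 ('push -8'): [-2, -8]
Step 3 ('div'): [0]
Step 4 ('neg'): [0]
Step 5 ('push 19'): [0, 19]
Step 6 ('add'): [19]
Step 7 ('neg'): [-19]
Step 8 ('neg'): [19]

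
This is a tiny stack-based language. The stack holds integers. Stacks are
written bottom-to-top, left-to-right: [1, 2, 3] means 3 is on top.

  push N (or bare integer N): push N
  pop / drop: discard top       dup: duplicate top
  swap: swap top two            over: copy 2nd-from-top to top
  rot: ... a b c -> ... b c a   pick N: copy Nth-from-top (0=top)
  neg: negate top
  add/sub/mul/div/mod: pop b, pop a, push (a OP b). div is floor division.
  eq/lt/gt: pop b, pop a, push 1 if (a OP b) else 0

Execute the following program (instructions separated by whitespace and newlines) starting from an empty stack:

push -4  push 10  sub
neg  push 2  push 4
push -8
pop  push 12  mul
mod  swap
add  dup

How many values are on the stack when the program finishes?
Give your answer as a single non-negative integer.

Answer: 2

Derivation:
After 'push -4': stack = [-4] (depth 1)
After 'push 10': stack = [-4, 10] (depth 2)
After 'sub': stack = [-14] (depth 1)
After 'neg': stack = [14] (depth 1)
After 'push 2': stack = [14, 2] (depth 2)
After 'push 4': stack = [14, 2, 4] (depth 3)
After 'push -8': stack = [14, 2, 4, -8] (depth 4)
After 'pop': stack = [14, 2, 4] (depth 3)
After 'push 12': stack = [14, 2, 4, 12] (depth 4)
After 'mul': stack = [14, 2, 48] (depth 3)
After 'mod': stack = [14, 2] (depth 2)
After 'swap': stack = [2, 14] (depth 2)
After 'add': stack = [16] (depth 1)
After 'dup': stack = [16, 16] (depth 2)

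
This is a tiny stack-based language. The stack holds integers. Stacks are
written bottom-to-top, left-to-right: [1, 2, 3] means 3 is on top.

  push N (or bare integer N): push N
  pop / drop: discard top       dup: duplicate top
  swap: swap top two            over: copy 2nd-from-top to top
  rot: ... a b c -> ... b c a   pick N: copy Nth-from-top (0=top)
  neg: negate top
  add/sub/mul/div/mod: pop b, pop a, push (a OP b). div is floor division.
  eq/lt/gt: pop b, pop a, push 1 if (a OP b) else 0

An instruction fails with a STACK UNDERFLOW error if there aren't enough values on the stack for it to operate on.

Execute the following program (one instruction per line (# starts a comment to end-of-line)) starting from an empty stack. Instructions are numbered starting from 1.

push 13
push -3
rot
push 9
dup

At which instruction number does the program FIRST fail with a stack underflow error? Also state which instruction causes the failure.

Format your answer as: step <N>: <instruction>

Answer: step 3: rot

Derivation:
Step 1 ('push 13'): stack = [13], depth = 1
Step 2 ('push -3'): stack = [13, -3], depth = 2
Step 3 ('rot'): needs 3 value(s) but depth is 2 — STACK UNDERFLOW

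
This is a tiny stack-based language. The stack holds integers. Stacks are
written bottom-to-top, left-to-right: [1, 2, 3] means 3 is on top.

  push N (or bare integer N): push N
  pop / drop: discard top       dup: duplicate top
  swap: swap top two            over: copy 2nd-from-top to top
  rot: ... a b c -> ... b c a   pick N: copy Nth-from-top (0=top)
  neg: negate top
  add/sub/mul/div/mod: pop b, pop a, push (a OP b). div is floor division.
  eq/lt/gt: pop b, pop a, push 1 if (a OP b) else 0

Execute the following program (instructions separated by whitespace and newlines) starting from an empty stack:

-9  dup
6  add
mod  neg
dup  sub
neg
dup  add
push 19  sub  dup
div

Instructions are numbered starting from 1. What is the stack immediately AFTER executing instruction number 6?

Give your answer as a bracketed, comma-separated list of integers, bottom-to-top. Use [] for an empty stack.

Step 1 ('-9'): [-9]
Step 2 ('dup'): [-9, -9]
Step 3 ('6'): [-9, -9, 6]
Step 4 ('add'): [-9, -3]
Step 5 ('mod'): [0]
Step 6 ('neg'): [0]

Answer: [0]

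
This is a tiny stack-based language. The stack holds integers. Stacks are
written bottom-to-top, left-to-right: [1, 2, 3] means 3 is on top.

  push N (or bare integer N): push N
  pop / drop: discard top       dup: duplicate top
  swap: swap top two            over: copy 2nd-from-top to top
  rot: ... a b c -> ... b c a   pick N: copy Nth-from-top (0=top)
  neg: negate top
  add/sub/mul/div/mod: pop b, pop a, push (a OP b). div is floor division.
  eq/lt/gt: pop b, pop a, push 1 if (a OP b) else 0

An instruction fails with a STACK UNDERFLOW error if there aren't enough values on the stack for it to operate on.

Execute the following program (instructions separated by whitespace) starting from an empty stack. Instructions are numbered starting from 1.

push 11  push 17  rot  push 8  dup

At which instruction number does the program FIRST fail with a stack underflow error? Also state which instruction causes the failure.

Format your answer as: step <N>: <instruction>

Step 1 ('push 11'): stack = [11], depth = 1
Step 2 ('push 17'): stack = [11, 17], depth = 2
Step 3 ('rot'): needs 3 value(s) but depth is 2 — STACK UNDERFLOW

Answer: step 3: rot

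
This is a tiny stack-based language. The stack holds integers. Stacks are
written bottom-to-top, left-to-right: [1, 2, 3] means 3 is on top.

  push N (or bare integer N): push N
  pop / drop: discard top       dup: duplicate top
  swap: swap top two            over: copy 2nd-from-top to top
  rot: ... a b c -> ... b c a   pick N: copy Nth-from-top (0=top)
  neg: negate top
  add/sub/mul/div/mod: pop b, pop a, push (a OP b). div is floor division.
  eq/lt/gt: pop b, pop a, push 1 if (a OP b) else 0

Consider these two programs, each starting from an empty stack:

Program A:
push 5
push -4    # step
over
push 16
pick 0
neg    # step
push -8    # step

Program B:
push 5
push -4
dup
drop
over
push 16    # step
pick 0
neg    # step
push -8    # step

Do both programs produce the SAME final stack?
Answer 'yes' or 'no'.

Answer: yes

Derivation:
Program A trace:
  After 'push 5': [5]
  After 'push -4': [5, -4]
  After 'over': [5, -4, 5]
  After 'push 16': [5, -4, 5, 16]
  After 'pick 0': [5, -4, 5, 16, 16]
  After 'neg': [5, -4, 5, 16, -16]
  After 'push -8': [5, -4, 5, 16, -16, -8]
Program A final stack: [5, -4, 5, 16, -16, -8]

Program B trace:
  After 'push 5': [5]
  After 'push -4': [5, -4]
  After 'dup': [5, -4, -4]
  After 'drop': [5, -4]
  After 'over': [5, -4, 5]
  After 'push 16': [5, -4, 5, 16]
  After 'pick 0': [5, -4, 5, 16, 16]
  After 'neg': [5, -4, 5, 16, -16]
  After 'push -8': [5, -4, 5, 16, -16, -8]
Program B final stack: [5, -4, 5, 16, -16, -8]
Same: yes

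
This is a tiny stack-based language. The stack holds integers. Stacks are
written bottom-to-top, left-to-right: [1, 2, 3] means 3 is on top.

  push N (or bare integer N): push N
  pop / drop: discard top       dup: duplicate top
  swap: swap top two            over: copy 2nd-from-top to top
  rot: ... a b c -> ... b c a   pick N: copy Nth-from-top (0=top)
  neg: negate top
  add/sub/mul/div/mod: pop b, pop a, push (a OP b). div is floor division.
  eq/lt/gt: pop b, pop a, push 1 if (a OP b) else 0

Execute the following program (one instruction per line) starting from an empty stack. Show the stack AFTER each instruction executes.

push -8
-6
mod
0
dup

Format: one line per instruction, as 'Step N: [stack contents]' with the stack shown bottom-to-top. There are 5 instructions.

Step 1: [-8]
Step 2: [-8, -6]
Step 3: [-2]
Step 4: [-2, 0]
Step 5: [-2, 0, 0]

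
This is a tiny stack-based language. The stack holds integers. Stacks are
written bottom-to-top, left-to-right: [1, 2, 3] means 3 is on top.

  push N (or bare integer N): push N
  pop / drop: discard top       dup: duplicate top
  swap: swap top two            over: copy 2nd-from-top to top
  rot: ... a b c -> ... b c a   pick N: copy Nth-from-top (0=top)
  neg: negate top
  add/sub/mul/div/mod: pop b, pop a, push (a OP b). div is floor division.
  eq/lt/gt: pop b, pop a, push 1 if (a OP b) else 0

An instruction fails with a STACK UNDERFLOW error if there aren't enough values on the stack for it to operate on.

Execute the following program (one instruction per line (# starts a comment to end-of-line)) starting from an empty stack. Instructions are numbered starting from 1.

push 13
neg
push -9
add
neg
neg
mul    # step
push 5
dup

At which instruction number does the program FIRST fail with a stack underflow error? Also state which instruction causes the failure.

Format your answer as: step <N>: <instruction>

Answer: step 7: mul

Derivation:
Step 1 ('push 13'): stack = [13], depth = 1
Step 2 ('neg'): stack = [-13], depth = 1
Step 3 ('push -9'): stack = [-13, -9], depth = 2
Step 4 ('add'): stack = [-22], depth = 1
Step 5 ('neg'): stack = [22], depth = 1
Step 6 ('neg'): stack = [-22], depth = 1
Step 7 ('mul'): needs 2 value(s) but depth is 1 — STACK UNDERFLOW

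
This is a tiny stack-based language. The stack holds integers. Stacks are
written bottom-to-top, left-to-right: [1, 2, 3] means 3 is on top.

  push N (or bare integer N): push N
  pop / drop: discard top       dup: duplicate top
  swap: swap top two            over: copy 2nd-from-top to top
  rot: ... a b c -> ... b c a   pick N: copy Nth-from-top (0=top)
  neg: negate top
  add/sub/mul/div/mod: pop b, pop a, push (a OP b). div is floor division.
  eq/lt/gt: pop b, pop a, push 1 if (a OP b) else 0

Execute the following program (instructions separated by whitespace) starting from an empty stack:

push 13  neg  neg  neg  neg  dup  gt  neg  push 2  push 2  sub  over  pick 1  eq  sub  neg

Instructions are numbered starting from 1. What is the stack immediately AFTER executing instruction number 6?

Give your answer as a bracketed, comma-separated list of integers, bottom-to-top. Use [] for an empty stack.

Step 1 ('push 13'): [13]
Step 2 ('neg'): [-13]
Step 3 ('neg'): [13]
Step 4 ('neg'): [-13]
Step 5 ('neg'): [13]
Step 6 ('dup'): [13, 13]

Answer: [13, 13]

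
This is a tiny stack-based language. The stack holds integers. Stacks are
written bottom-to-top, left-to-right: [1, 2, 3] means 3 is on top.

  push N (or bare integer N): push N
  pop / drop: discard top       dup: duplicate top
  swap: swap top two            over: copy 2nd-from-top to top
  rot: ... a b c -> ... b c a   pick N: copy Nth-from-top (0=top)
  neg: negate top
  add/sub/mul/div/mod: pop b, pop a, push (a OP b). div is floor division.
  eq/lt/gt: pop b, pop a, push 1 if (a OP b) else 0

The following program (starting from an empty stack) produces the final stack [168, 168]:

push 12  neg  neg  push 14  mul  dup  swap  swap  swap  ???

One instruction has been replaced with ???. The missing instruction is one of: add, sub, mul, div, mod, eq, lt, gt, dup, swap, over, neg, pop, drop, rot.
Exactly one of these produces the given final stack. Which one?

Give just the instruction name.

Answer: swap

Derivation:
Stack before ???: [168, 168]
Stack after ???:  [168, 168]
The instruction that transforms [168, 168] -> [168, 168] is: swap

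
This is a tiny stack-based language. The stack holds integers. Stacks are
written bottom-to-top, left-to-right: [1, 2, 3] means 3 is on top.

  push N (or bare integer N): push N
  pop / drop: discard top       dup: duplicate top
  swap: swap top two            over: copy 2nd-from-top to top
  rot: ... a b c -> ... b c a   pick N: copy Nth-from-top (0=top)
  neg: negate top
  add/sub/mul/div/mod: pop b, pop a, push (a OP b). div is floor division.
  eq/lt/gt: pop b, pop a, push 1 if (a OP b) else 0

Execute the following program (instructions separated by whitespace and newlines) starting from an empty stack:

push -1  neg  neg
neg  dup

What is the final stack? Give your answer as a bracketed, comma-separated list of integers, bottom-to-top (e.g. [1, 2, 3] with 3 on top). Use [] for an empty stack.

After 'push -1': [-1]
After 'neg': [1]
After 'neg': [-1]
After 'neg': [1]
After 'dup': [1, 1]

Answer: [1, 1]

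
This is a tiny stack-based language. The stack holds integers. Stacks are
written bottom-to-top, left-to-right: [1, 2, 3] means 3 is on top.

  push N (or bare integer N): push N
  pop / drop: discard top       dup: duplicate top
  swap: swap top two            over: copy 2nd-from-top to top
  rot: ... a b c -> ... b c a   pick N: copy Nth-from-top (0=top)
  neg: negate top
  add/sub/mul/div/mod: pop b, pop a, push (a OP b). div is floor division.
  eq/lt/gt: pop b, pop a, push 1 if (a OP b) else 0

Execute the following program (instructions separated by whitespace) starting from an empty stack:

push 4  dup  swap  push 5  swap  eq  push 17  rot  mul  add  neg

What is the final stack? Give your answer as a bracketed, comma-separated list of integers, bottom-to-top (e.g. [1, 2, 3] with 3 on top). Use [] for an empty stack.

After 'push 4': [4]
After 'dup': [4, 4]
After 'swap': [4, 4]
After 'push 5': [4, 4, 5]
After 'swap': [4, 5, 4]
After 'eq': [4, 0]
After 'push 17': [4, 0, 17]
After 'rot': [0, 17, 4]
After 'mul': [0, 68]
After 'add': [68]
After 'neg': [-68]

Answer: [-68]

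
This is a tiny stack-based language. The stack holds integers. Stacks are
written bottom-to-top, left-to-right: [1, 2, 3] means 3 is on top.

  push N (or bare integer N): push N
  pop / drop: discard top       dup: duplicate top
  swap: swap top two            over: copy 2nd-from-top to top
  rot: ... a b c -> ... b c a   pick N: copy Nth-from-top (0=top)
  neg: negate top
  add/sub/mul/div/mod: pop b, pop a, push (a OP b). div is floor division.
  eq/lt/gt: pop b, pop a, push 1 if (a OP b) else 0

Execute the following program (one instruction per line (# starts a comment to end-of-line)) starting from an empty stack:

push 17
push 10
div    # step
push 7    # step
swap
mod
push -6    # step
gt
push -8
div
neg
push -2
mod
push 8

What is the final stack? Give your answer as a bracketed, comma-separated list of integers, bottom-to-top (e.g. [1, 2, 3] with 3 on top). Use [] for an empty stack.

After 'push 17': [17]
After 'push 10': [17, 10]
After 'div': [1]
After 'push 7': [1, 7]
After 'swap': [7, 1]
After 'mod': [0]
After 'push -6': [0, -6]
After 'gt': [1]
After 'push -8': [1, -8]
After 'div': [-1]
After 'neg': [1]
After 'push -2': [1, -2]
After 'mod': [-1]
After 'push 8': [-1, 8]

Answer: [-1, 8]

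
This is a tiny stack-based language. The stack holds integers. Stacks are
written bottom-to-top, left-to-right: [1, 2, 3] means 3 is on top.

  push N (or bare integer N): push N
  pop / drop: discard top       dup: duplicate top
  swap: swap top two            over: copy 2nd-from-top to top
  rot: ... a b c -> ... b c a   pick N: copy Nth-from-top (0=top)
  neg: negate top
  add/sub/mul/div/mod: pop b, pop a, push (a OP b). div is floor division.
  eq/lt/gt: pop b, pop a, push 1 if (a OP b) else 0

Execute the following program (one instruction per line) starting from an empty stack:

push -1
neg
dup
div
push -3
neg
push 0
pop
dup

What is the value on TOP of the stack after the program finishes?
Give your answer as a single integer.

Answer: 3

Derivation:
After 'push -1': [-1]
After 'neg': [1]
After 'dup': [1, 1]
After 'div': [1]
After 'push -3': [1, -3]
After 'neg': [1, 3]
After 'push 0': [1, 3, 0]
After 'pop': [1, 3]
After 'dup': [1, 3, 3]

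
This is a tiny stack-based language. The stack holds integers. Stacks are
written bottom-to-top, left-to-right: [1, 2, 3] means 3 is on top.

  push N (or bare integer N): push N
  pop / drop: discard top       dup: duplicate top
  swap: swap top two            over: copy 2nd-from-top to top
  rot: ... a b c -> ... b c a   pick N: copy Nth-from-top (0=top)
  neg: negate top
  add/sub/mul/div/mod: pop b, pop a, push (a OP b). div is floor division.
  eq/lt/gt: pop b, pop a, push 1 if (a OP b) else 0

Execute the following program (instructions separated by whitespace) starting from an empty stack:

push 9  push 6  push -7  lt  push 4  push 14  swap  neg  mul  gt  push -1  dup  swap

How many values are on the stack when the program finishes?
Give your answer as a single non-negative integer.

Answer: 4

Derivation:
After 'push 9': stack = [9] (depth 1)
After 'push 6': stack = [9, 6] (depth 2)
After 'push -7': stack = [9, 6, -7] (depth 3)
After 'lt': stack = [9, 0] (depth 2)
After 'push 4': stack = [9, 0, 4] (depth 3)
After 'push 14': stack = [9, 0, 4, 14] (depth 4)
After 'swap': stack = [9, 0, 14, 4] (depth 4)
After 'neg': stack = [9, 0, 14, -4] (depth 4)
After 'mul': stack = [9, 0, -56] (depth 3)
After 'gt': stack = [9, 1] (depth 2)
After 'push -1': stack = [9, 1, -1] (depth 3)
After 'dup': stack = [9, 1, -1, -1] (depth 4)
After 'swap': stack = [9, 1, -1, -1] (depth 4)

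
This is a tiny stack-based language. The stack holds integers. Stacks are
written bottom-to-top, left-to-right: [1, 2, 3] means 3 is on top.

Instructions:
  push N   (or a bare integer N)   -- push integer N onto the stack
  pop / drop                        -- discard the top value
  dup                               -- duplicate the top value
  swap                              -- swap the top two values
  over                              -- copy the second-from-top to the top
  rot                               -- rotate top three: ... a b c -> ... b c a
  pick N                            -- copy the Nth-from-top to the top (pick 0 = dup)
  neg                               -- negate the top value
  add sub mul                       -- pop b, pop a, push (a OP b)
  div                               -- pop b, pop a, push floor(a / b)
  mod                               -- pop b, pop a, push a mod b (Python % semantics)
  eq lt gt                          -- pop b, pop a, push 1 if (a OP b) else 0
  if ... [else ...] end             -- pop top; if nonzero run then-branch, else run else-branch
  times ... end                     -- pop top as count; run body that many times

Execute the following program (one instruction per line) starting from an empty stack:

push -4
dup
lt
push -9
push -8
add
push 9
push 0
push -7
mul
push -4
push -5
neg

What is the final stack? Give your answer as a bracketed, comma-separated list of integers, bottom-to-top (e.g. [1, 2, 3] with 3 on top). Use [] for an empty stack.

After 'push -4': [-4]
After 'dup': [-4, -4]
After 'lt': [0]
After 'push -9': [0, -9]
After 'push -8': [0, -9, -8]
After 'add': [0, -17]
After 'push 9': [0, -17, 9]
After 'push 0': [0, -17, 9, 0]
After 'push -7': [0, -17, 9, 0, -7]
After 'mul': [0, -17, 9, 0]
After 'push -4': [0, -17, 9, 0, -4]
After 'push -5': [0, -17, 9, 0, -4, -5]
After 'neg': [0, -17, 9, 0, -4, 5]

Answer: [0, -17, 9, 0, -4, 5]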